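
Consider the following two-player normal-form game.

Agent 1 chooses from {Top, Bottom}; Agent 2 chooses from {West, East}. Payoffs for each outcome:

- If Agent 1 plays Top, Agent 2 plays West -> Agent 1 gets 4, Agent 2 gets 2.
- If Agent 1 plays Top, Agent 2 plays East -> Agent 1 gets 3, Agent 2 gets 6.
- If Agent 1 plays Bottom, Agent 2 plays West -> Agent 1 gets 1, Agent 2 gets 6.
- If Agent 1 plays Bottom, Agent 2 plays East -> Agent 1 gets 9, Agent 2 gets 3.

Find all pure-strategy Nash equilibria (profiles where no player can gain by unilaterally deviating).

This game has no pure Nash equilibrium.

Agent 1 against West: payoffs 4, 1 → best response Top.
Agent 1 against East: payoffs 3, 9 → best response Bottom.
Agent 2 against Top: payoffs 2, 6 → best response East.
Agent 2 against Bottom: payoffs 6, 3 → best response West.
No profile is a mutual best response for all players.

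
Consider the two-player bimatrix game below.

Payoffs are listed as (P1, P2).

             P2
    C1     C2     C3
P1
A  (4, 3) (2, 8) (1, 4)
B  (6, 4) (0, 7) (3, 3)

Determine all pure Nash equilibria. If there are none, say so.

The unique pure-strategy Nash equilibrium is (A, C2).

P1 against C1: payoffs 4, 6 → best response B.
P1 against C2: payoffs 2, 0 → best response A.
P1 against C3: payoffs 1, 3 → best response B.
P2 against A: payoffs 3, 8, 4 → best response C2.
P2 against B: payoffs 4, 7, 3 → best response C2.
Mutual best responses: (A, C2).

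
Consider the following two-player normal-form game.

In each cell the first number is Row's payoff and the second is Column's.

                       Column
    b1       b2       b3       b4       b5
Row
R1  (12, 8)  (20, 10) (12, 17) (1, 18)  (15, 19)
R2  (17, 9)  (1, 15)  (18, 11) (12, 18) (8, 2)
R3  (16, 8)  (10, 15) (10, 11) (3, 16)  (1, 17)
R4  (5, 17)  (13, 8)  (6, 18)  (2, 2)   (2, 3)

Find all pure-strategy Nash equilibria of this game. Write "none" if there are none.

(R1, b5), (R2, b4)

(R1, b1): Row can switch to R2 (12 → 17). Not NE.
(R1, b2): Column can switch to b3 (10 → 17). Not NE.
(R1, b3): Row can switch to R2 (12 → 18). Not NE.
(R1, b4): Row can switch to R2 (1 → 12). Not NE.
(R1, b5): Row gets 15, best alternative 8; Column gets 19, best alternative 18. No profitable deviation — NE.
(R2, b1): Column can switch to b2 (9 → 15). Not NE.
(R2, b2): Row can switch to R1 (1 → 20). Not NE.
(R2, b3): Column can switch to b2 (11 → 15). Not NE.
(R2, b4): Row gets 12, best alternative 3; Column gets 18, best alternative 15. No profitable deviation — NE.
(R2, b5): Row can switch to R1 (8 → 15). Not NE.
(R3, b1): Row can switch to R2 (16 → 17). Not NE.
(R3, b2): Row can switch to R1 (10 → 20). Not NE.
(The remaining 8 profiles each have a profitable deviation by the same check.)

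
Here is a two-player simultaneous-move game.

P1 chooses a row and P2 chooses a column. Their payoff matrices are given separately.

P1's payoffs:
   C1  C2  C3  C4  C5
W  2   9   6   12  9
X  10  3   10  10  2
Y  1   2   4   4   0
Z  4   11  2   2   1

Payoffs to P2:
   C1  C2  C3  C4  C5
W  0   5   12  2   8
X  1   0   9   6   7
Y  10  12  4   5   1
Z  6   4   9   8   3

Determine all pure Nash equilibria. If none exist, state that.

The unique pure-strategy Nash equilibrium is (X, C3).

For each strategy profile, look for a profitable unilateral deviation.
(W, C1): P1 can switch to X (2 → 10). Not NE.
(W, C2): P1 can switch to Z (9 → 11). Not NE.
(W, C3): P1 can switch to X (6 → 10). Not NE.
(W, C4): P2 can switch to C2 (2 → 5). Not NE.
(W, C5): P2 can switch to C3 (8 → 12). Not NE.
(X, C1): P2 can switch to C3 (1 → 9). Not NE.
(X, C3): P1 gets 10, best alternative 6; P2 gets 9, best alternative 7. No profitable deviation — NE.
(The remaining 13 profiles each have a profitable deviation by the same check.)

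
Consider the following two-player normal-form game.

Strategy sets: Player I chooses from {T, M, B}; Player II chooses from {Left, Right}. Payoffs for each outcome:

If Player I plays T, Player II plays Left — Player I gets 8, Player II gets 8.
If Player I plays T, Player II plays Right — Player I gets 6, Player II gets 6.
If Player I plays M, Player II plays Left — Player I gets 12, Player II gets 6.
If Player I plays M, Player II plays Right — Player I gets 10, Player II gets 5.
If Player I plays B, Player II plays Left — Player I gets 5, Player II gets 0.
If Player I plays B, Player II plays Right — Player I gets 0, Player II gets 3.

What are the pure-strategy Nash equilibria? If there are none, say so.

Player I against Left: payoffs 8, 12, 5 → best response M.
Player I against Right: payoffs 6, 10, 0 → best response M.
Player II against T: payoffs 8, 6 → best response Left.
Player II against M: payoffs 6, 5 → best response Left.
Player II against B: payoffs 0, 3 → best response Right.
Mutual best responses: (M, Left).

Pure NE: (M, Left)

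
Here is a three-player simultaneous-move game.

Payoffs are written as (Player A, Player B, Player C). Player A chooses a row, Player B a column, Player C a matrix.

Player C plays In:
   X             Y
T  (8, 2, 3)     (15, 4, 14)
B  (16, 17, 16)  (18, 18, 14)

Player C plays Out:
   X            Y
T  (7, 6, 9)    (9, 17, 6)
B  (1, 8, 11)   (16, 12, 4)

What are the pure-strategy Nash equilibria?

(T, X, In): Player A can switch to B (8 → 16). Not NE.
(T, X, Out): Player B can switch to Y (6 → 17). Not NE.
(T, Y, In): Player A can switch to B (15 → 18). Not NE.
(T, Y, Out): Player A can switch to B (9 → 16). Not NE.
(B, X, In): Player B can switch to Y (17 → 18). Not NE.
(B, X, Out): Player A can switch to T (1 → 7). Not NE.
(B, Y, In): Player A gets 18, best alternative 15; Player B gets 18, best alternative 17; Player C gets 14, best alternative 4. No profitable deviation — NE.
(The remaining 1 profile has a profitable deviation by the same check.)

The unique pure-strategy Nash equilibrium is (B, Y, In).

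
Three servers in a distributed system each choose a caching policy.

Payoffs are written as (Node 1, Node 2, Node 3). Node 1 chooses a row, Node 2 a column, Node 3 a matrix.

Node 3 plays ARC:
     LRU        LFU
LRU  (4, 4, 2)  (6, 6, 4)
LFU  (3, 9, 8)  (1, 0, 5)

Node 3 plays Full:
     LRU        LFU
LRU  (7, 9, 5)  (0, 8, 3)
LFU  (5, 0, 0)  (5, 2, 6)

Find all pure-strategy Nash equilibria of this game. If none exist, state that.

Check each profile: it is a Nash equilibrium iff no player can strictly gain by switching unilaterally.
(LRU, LRU, ARC): Node 2 can switch to LFU (4 → 6). Not NE.
(LRU, LRU, Full): Node 1 gets 7, best alternative 5; Node 2 gets 9, best alternative 8; Node 3 gets 5, best alternative 2. No profitable deviation — NE.
(LRU, LFU, ARC): Node 1 gets 6, best alternative 1; Node 2 gets 6, best alternative 4; Node 3 gets 4, best alternative 3. No profitable deviation — NE.
(LRU, LFU, Full): Node 1 can switch to LFU (0 → 5). Not NE.
(LFU, LRU, ARC): Node 1 can switch to LRU (3 → 4). Not NE.
(LFU, LRU, Full): Node 1 can switch to LRU (5 → 7). Not NE.
(LFU, LFU, ARC): Node 1 can switch to LRU (1 → 6). Not NE.
(LFU, LFU, Full): Node 1 gets 5, best alternative 0; Node 2 gets 2, best alternative 0; Node 3 gets 6, best alternative 5. No profitable deviation — NE.

The pure Nash equilibria are (LRU, LRU, Full), (LRU, LFU, ARC), (LFU, LFU, Full).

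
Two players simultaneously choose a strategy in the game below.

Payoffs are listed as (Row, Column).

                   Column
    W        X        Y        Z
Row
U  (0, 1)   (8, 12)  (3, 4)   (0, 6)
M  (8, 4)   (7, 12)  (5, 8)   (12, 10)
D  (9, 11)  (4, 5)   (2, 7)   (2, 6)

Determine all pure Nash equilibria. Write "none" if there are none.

Row against W: payoffs 0, 8, 9 → best response D.
Row against X: payoffs 8, 7, 4 → best response U.
Row against Y: payoffs 3, 5, 2 → best response M.
Row against Z: payoffs 0, 12, 2 → best response M.
Column against U: payoffs 1, 12, 4, 6 → best response X.
Column against M: payoffs 4, 12, 8, 10 → best response X.
Column against D: payoffs 11, 5, 7, 6 → best response W.
Mutual best responses: (U, X); (D, W).

The pure Nash equilibria are (U, X), (D, W).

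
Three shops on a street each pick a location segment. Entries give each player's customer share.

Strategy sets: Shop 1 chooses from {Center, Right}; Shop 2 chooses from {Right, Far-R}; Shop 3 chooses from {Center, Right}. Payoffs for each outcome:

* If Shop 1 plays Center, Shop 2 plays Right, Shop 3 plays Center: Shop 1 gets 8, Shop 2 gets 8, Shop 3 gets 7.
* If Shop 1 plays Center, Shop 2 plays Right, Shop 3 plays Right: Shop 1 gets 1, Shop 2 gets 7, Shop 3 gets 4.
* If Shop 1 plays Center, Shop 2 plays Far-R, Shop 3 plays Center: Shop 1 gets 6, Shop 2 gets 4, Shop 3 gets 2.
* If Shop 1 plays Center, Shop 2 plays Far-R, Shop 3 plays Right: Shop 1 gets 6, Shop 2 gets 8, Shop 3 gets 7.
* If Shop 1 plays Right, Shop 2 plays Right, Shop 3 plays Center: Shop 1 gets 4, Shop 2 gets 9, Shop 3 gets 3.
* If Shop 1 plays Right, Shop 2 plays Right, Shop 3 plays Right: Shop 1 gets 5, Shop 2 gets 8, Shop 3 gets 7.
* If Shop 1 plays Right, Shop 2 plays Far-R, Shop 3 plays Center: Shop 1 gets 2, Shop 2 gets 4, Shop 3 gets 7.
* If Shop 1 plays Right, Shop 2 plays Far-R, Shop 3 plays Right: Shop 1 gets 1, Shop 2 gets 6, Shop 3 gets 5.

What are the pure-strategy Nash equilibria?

Pure-strategy Nash equilibria: (Center, Right, Center), (Center, Far-R, Right), (Right, Right, Right)

For each player, find the best response to each opponent profile; mutual best responses are the pure NE.
Shop 1 against (Right, Center): payoffs 8, 4 → best response Center.
Shop 1 against (Right, Right): payoffs 1, 5 → best response Right.
Shop 1 against (Far-R, Center): payoffs 6, 2 → best response Center.
Shop 1 against (Far-R, Right): payoffs 6, 1 → best response Center.
Shop 2 against (Center, Center): payoffs 8, 4 → best response Right.
Shop 2 against (Center, Right): payoffs 7, 8 → best response Far-R.
Shop 2 against (Right, Center): payoffs 9, 4 → best response Right.
Shop 2 against (Right, Right): payoffs 8, 6 → best response Right.
Shop 3 against (Center, Right): payoffs 7, 4 → best response Center.
Shop 3 against (Center, Far-R): payoffs 2, 7 → best response Right.
Shop 3 against (Right, Right): payoffs 3, 7 → best response Right.
Shop 3 against (Right, Far-R): payoffs 7, 5 → best response Center.
Mutual best responses: (Center, Right, Center); (Center, Far-R, Right); (Right, Right, Right).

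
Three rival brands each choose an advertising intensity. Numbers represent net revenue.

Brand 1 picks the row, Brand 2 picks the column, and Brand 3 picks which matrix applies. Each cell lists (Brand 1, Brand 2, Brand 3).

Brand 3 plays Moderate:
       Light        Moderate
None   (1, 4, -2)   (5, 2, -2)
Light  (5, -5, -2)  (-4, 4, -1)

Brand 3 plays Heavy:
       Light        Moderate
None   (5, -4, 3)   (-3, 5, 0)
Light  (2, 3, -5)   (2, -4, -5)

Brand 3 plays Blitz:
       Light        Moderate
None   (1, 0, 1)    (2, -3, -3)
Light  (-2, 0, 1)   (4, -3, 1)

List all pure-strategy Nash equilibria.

Mark each player's best response to every combination of opponents' strategies; a profile where every player is best-responding is a pure Nash equilibrium.
Brand 1 against (Light, Moderate): payoffs 1, 5 → best response Light.
Brand 1 against (Light, Heavy): payoffs 5, 2 → best response None.
Brand 1 against (Light, Blitz): payoffs 1, -2 → best response None.
Brand 1 against (Moderate, Moderate): payoffs 5, -4 → best response None.
Brand 1 against (Moderate, Heavy): payoffs -3, 2 → best response Light.
Brand 1 against (Moderate, Blitz): payoffs 2, 4 → best response Light.
Brand 2 against (None, Moderate): payoffs 4, 2 → best response Light.
Brand 2 against (None, Heavy): payoffs -4, 5 → best response Moderate.
Brand 2 against (None, Blitz): payoffs 0, -3 → best response Light.
Brand 2 against (Light, Moderate): payoffs -5, 4 → best response Moderate.
Brand 2 against (Light, Heavy): payoffs 3, -4 → best response Light.
Brand 2 against (Light, Blitz): payoffs 0, -3 → best response Light.
Brand 3 against (None, Light): payoffs -2, 3, 1 → best response Heavy.
Brand 3 against (None, Moderate): payoffs -2, 0, -3 → best response Heavy.
Brand 3 against (Light, Light): payoffs -2, -5, 1 → best response Blitz.
Brand 3 against (Light, Moderate): payoffs -1, -5, 1 → best response Blitz.
No profile is a mutual best response for all players.

There is no pure-strategy Nash equilibrium.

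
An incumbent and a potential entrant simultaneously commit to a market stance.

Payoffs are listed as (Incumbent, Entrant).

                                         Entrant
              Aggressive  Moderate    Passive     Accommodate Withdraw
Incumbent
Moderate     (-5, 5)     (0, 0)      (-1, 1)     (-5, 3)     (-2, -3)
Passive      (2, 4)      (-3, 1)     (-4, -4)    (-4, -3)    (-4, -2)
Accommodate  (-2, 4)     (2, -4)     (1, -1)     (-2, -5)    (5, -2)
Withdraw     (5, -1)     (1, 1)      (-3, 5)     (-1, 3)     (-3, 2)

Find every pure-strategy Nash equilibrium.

(Moderate, Aggressive): Incumbent can switch to Passive (-5 → 2). Not NE.
(Moderate, Moderate): Incumbent can switch to Accommodate (0 → 2). Not NE.
(Moderate, Passive): Incumbent can switch to Accommodate (-1 → 1). Not NE.
(Moderate, Accommodate): Incumbent can switch to Passive (-5 → -4). Not NE.
(Moderate, Withdraw): Incumbent can switch to Accommodate (-2 → 5). Not NE.
(Passive, Aggressive): Incumbent can switch to Withdraw (2 → 5). Not NE.
(The remaining 14 profiles each have a profitable deviation by the same check.)

This game has no pure Nash equilibrium.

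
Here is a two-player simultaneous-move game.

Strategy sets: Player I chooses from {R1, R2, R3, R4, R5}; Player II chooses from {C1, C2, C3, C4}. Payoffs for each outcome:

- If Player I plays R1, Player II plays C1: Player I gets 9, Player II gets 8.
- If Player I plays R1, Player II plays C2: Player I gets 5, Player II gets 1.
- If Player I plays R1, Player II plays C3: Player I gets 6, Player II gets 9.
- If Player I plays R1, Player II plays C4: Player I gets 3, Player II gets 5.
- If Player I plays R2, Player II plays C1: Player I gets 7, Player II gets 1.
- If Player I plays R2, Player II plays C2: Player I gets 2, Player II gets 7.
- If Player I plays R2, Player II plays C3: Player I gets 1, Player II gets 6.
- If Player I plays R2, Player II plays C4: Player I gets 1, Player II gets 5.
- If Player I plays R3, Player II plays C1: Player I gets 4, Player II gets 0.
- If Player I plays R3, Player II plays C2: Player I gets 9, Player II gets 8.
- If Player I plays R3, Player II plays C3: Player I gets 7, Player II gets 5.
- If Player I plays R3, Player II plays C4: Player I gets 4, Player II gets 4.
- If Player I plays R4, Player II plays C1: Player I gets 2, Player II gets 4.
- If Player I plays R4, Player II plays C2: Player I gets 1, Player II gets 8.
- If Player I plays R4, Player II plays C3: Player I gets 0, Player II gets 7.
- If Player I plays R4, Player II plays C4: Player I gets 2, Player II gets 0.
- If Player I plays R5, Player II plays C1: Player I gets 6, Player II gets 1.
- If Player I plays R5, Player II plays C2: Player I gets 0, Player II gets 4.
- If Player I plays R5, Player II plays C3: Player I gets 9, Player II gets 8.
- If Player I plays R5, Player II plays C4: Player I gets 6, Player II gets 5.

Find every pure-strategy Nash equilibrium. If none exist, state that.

Pure-strategy Nash equilibria: (R3, C2) and (R5, C3)

(R1, C1): Player II can switch to C3 (8 → 9). Not NE.
(R1, C2): Player I can switch to R3 (5 → 9). Not NE.
(R1, C3): Player I can switch to R3 (6 → 7). Not NE.
(R1, C4): Player I can switch to R3 (3 → 4). Not NE.
(R2, C1): Player I can switch to R1 (7 → 9). Not NE.
(R2, C2): Player I can switch to R1 (2 → 5). Not NE.
(R2, C3): Player I can switch to R1 (1 → 6). Not NE.
(R2, C4): Player I can switch to R1 (1 → 3). Not NE.
(R3, C1): Player I can switch to R1 (4 → 9). Not NE.
(R3, C2): Player I gets 9, best alternative 5; Player II gets 8, best alternative 5. No profitable deviation — NE.
(R3, C3): Player I can switch to R5 (7 → 9). Not NE.
(R3, C4): Player I can switch to R5 (4 → 6). Not NE.
(R4, C1): Player I can switch to R1 (2 → 9). Not NE.
(R5, C3): Player I gets 9, best alternative 7; Player II gets 8, best alternative 5. No profitable deviation — NE.
(The remaining 6 profiles each have a profitable deviation by the same check.)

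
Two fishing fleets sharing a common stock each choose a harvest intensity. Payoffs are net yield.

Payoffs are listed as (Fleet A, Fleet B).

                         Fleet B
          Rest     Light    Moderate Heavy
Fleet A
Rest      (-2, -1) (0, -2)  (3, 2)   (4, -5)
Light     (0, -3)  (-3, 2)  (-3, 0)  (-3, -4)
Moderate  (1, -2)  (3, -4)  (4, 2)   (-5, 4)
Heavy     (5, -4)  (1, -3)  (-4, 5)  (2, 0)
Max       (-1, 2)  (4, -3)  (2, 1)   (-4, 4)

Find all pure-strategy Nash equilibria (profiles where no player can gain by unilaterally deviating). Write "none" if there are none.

There is no pure-strategy Nash equilibrium.

Fleet A against Rest: payoffs -2, 0, 1, 5, -1 → best response Heavy.
Fleet A against Light: payoffs 0, -3, 3, 1, 4 → best response Max.
Fleet A against Moderate: payoffs 3, -3, 4, -4, 2 → best response Moderate.
Fleet A against Heavy: payoffs 4, -3, -5, 2, -4 → best response Rest.
Fleet B against Rest: payoffs -1, -2, 2, -5 → best response Moderate.
Fleet B against Light: payoffs -3, 2, 0, -4 → best response Light.
Fleet B against Moderate: payoffs -2, -4, 2, 4 → best response Heavy.
Fleet B against Heavy: payoffs -4, -3, 5, 0 → best response Moderate.
Fleet B against Max: payoffs 2, -3, 1, 4 → best response Heavy.
No profile is a mutual best response for all players.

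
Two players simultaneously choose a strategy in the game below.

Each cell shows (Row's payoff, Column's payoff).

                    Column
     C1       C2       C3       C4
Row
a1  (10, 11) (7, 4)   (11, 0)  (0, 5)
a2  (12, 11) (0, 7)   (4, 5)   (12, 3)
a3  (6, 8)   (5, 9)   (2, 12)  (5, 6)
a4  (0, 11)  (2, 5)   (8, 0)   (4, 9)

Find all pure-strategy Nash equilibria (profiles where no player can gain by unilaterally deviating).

(a2, C1)

Check each profile: it is a Nash equilibrium iff no player can strictly gain by switching unilaterally.
(a1, C1): Row can switch to a2 (10 → 12). Not NE.
(a1, C2): Column can switch to C1 (4 → 11). Not NE.
(a1, C3): Column can switch to C1 (0 → 11). Not NE.
(a1, C4): Row can switch to a2 (0 → 12). Not NE.
(a2, C1): Row gets 12, best alternative 10; Column gets 11, best alternative 7. No profitable deviation — NE.
(a2, C2): Row can switch to a1 (0 → 7). Not NE.
(a2, C3): Row can switch to a1 (4 → 11). Not NE.
(a2, C4): Column can switch to C1 (3 → 11). Not NE.
(a3, C1): Row can switch to a1 (6 → 10). Not NE.
(a3, C2): Row can switch to a1 (5 → 7). Not NE.
(a3, C3): Row can switch to a1 (2 → 11). Not NE.
(a3, C4): Row can switch to a2 (5 → 12). Not NE.
(a4, C1): Row can switch to a1 (0 → 10). Not NE.
(The remaining 3 profiles each have a profitable deviation by the same check.)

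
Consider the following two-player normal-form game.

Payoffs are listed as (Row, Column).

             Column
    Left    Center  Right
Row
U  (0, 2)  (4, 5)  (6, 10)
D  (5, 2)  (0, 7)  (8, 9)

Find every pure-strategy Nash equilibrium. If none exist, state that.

Row against Left: payoffs 0, 5 → best response D.
Row against Center: payoffs 4, 0 → best response U.
Row against Right: payoffs 6, 8 → best response D.
Column against U: payoffs 2, 5, 10 → best response Right.
Column against D: payoffs 2, 7, 9 → best response Right.
Mutual best responses: (D, Right).

The unique pure-strategy Nash equilibrium is (D, Right).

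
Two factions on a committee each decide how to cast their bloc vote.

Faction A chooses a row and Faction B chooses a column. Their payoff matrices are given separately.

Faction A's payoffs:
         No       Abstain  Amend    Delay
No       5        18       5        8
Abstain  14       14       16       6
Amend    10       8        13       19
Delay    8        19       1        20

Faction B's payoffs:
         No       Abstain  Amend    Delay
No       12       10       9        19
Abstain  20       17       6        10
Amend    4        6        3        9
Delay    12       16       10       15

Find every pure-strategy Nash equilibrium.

(No, No): Faction A can switch to Abstain (5 → 14). Not NE.
(No, Abstain): Faction A can switch to Delay (18 → 19). Not NE.
(No, Amend): Faction A can switch to Abstain (5 → 16). Not NE.
(No, Delay): Faction A can switch to Amend (8 → 19). Not NE.
(Abstain, No): Faction A gets 14, best alternative 10; Faction B gets 20, best alternative 17. No profitable deviation — NE.
(Abstain, Abstain): Faction A can switch to No (14 → 18). Not NE.
(Abstain, Amend): Faction B can switch to No (6 → 20). Not NE.
(Abstain, Delay): Faction A can switch to No (6 → 8). Not NE.
(Amend, No): Faction A can switch to Abstain (10 → 14). Not NE.
(Amend, Abstain): Faction A can switch to No (8 → 18). Not NE.
(Amend, Amend): Faction A can switch to Abstain (13 → 16). Not NE.
(Amend, Delay): Faction A can switch to Delay (19 → 20). Not NE.
(Delay, No): Faction A can switch to Abstain (8 → 14). Not NE.
(Delay, Abstain): Faction A gets 19, best alternative 18; Faction B gets 16, best alternative 15. No profitable deviation — NE.
(The remaining 2 profiles each have a profitable deviation by the same check.)

(Abstain, No), (Delay, Abstain)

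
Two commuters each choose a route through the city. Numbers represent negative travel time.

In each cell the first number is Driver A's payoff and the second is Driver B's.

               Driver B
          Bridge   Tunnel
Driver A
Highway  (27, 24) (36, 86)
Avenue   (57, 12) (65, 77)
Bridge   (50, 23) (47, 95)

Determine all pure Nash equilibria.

Driver A against Bridge: payoffs 27, 57, 50 → best response Avenue.
Driver A against Tunnel: payoffs 36, 65, 47 → best response Avenue.
Driver B against Highway: payoffs 24, 86 → best response Tunnel.
Driver B against Avenue: payoffs 12, 77 → best response Tunnel.
Driver B against Bridge: payoffs 23, 95 → best response Tunnel.
Mutual best responses: (Avenue, Tunnel).

The unique pure-strategy Nash equilibrium is (Avenue, Tunnel).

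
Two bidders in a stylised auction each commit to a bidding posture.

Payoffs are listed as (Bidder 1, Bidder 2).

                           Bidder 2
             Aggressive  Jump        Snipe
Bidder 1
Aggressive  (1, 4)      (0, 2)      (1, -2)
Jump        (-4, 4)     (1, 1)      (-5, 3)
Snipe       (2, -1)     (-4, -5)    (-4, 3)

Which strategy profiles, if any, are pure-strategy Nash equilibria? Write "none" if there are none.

(Aggressive, Aggressive): Bidder 1 can switch to Snipe (1 → 2). Not NE.
(Aggressive, Jump): Bidder 1 can switch to Jump (0 → 1). Not NE.
(Aggressive, Snipe): Bidder 2 can switch to Aggressive (-2 → 4). Not NE.
(Jump, Aggressive): Bidder 1 can switch to Aggressive (-4 → 1). Not NE.
(Jump, Jump): Bidder 2 can switch to Aggressive (1 → 4). Not NE.
(Jump, Snipe): Bidder 1 can switch to Aggressive (-5 → 1). Not NE.
(Snipe, Aggressive): Bidder 2 can switch to Snipe (-1 → 3). Not NE.
(Snipe, Jump): Bidder 1 can switch to Aggressive (-4 → 0). Not NE.
(Snipe, Snipe): Bidder 1 can switch to Aggressive (-4 → 1). Not NE.

This game has no pure Nash equilibrium.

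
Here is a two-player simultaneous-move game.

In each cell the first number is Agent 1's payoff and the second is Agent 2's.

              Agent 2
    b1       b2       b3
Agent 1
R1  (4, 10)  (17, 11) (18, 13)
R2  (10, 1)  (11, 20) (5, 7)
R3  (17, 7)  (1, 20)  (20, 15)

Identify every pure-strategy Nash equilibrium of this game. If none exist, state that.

Check each profile: it is a Nash equilibrium iff no player can strictly gain by switching unilaterally.
(R1, b1): Agent 1 can switch to R2 (4 → 10). Not NE.
(R1, b2): Agent 2 can switch to b3 (11 → 13). Not NE.
(R1, b3): Agent 1 can switch to R3 (18 → 20). Not NE.
(R2, b1): Agent 1 can switch to R3 (10 → 17). Not NE.
(R2, b2): Agent 1 can switch to R1 (11 → 17). Not NE.
(R2, b3): Agent 1 can switch to R1 (5 → 18). Not NE.
(R3, b1): Agent 2 can switch to b2 (7 → 20). Not NE.
(R3, b2): Agent 1 can switch to R1 (1 → 17). Not NE.
(The remaining 1 profile has a profitable deviation by the same check.)

none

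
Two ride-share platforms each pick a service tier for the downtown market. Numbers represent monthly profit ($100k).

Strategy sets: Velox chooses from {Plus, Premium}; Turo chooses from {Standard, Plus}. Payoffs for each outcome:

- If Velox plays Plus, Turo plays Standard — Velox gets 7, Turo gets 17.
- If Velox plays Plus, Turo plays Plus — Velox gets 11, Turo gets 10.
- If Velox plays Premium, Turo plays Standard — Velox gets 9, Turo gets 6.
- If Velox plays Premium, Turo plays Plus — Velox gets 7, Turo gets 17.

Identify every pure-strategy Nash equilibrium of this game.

No pure-strategy Nash equilibrium.

(Plus, Standard): Velox can switch to Premium (7 → 9). Not NE.
(Plus, Plus): Turo can switch to Standard (10 → 17). Not NE.
(Premium, Standard): Turo can switch to Plus (6 → 17). Not NE.
(Premium, Plus): Velox can switch to Plus (7 → 11). Not NE.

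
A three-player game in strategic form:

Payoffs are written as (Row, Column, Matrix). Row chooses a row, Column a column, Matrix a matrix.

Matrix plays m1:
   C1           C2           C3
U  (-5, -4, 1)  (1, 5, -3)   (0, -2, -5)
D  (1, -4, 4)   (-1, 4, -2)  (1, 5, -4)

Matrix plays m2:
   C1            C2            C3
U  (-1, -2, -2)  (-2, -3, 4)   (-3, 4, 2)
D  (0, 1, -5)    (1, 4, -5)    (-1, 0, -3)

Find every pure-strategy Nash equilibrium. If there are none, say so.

(U, C1, m1): Row can switch to D (-5 → 1). Not NE.
(U, C1, m2): Row can switch to D (-1 → 0). Not NE.
(U, C2, m1): Matrix can switch to m2 (-3 → 4). Not NE.
(U, C2, m2): Row can switch to D (-2 → 1). Not NE.
(U, C3, m1): Row can switch to D (0 → 1). Not NE.
(U, C3, m2): Row can switch to D (-3 → -1). Not NE.
(D, C1, m1): Column can switch to C2 (-4 → 4). Not NE.
(D, C1, m2): Column can switch to C2 (1 → 4). Not NE.
(D, C2, m1): Row can switch to U (-1 → 1). Not NE.
(D, C2, m2): Matrix can switch to m1 (-5 → -2). Not NE.
(D, C3, m1): Matrix can switch to m2 (-4 → -3). Not NE.
(D, C3, m2): Column can switch to C1 (0 → 1). Not NE.

none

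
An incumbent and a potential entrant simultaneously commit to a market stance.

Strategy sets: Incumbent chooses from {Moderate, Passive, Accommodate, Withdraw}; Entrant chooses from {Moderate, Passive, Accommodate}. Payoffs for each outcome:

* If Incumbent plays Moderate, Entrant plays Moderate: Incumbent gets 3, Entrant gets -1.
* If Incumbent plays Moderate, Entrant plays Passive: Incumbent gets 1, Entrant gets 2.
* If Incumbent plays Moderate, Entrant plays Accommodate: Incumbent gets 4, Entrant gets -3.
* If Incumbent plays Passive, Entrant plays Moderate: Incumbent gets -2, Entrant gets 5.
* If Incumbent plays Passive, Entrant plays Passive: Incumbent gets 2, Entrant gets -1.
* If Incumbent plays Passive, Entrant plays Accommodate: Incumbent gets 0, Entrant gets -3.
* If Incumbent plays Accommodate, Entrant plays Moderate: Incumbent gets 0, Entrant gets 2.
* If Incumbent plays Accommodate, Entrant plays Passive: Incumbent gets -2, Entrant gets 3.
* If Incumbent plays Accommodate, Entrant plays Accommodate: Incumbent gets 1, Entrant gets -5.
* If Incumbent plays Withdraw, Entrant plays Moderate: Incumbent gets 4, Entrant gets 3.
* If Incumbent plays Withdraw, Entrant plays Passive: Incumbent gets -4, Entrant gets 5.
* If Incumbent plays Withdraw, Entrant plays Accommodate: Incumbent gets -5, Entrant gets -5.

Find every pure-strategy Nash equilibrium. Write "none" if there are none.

No pure-strategy Nash equilibrium.

For each player, find the best response to each opponent profile; mutual best responses are the pure NE.
Incumbent against Moderate: payoffs 3, -2, 0, 4 → best response Withdraw.
Incumbent against Passive: payoffs 1, 2, -2, -4 → best response Passive.
Incumbent against Accommodate: payoffs 4, 0, 1, -5 → best response Moderate.
Entrant against Moderate: payoffs -1, 2, -3 → best response Passive.
Entrant against Passive: payoffs 5, -1, -3 → best response Moderate.
Entrant against Accommodate: payoffs 2, 3, -5 → best response Passive.
Entrant against Withdraw: payoffs 3, 5, -5 → best response Passive.
No profile is a mutual best response for all players.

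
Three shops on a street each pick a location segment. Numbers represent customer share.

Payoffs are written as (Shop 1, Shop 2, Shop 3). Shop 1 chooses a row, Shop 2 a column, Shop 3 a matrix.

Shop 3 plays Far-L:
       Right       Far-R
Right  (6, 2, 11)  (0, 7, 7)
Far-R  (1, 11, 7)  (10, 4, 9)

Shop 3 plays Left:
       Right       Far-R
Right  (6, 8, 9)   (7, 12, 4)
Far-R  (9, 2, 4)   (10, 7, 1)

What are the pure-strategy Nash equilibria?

(Right, Right, Far-L): Shop 2 can switch to Far-R (2 → 7). Not NE.
(Right, Right, Left): Shop 1 can switch to Far-R (6 → 9). Not NE.
(Right, Far-R, Far-L): Shop 1 can switch to Far-R (0 → 10). Not NE.
(Right, Far-R, Left): Shop 1 can switch to Far-R (7 → 10). Not NE.
(Far-R, Right, Far-L): Shop 1 can switch to Right (1 → 6). Not NE.
(Far-R, Right, Left): Shop 2 can switch to Far-R (2 → 7). Not NE.
(Far-R, Far-R, Far-L): Shop 2 can switch to Right (4 → 11). Not NE.
(Far-R, Far-R, Left): Shop 3 can switch to Far-L (1 → 9). Not NE.

This game has no pure Nash equilibrium.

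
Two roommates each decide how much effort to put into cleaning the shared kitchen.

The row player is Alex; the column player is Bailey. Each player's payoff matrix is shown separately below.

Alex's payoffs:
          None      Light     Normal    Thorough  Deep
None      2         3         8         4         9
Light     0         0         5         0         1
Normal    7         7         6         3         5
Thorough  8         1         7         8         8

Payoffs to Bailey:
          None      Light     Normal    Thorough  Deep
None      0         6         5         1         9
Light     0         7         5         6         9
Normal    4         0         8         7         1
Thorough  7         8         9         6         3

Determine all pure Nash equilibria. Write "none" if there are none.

(None, None): Alex can switch to Normal (2 → 7). Not NE.
(None, Light): Alex can switch to Normal (3 → 7). Not NE.
(None, Normal): Bailey can switch to Light (5 → 6). Not NE.
(None, Thorough): Alex can switch to Thorough (4 → 8). Not NE.
(None, Deep): Alex gets 9, best alternative 8; Bailey gets 9, best alternative 6. No profitable deviation — NE.
(Light, None): Alex can switch to None (0 → 2). Not NE.
(Light, Light): Alex can switch to None (0 → 3). Not NE.
(Light, Normal): Alex can switch to None (5 → 8). Not NE.
(Light, Thorough): Alex can switch to None (0 → 4). Not NE.
(Light, Deep): Alex can switch to None (1 → 9). Not NE.
(Normal, None): Alex can switch to Thorough (7 → 8). Not NE.
(The remaining 9 profiles each have a profitable deviation by the same check.)

The unique pure-strategy Nash equilibrium is (None, Deep).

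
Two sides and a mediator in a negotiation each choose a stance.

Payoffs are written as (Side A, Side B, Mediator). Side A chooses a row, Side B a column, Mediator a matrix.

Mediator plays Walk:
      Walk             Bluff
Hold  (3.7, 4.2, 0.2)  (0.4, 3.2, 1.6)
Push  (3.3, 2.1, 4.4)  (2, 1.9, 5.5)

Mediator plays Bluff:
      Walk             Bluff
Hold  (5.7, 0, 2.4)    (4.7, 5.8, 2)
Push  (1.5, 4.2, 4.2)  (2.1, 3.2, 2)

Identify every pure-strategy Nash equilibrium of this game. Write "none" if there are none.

(Hold, Bluff, Bluff)

(Hold, Walk, Walk): Mediator can switch to Bluff (0.2 → 2.4). Not NE.
(Hold, Walk, Bluff): Side B can switch to Bluff (0 → 5.8). Not NE.
(Hold, Bluff, Walk): Side A can switch to Push (0.4 → 2). Not NE.
(Hold, Bluff, Bluff): Side A gets 4.7, best alternative 2.1; Side B gets 5.8, best alternative 0; Mediator gets 2, best alternative 1.6. No profitable deviation — NE.
(Push, Walk, Walk): Side A can switch to Hold (3.3 → 3.7). Not NE.
(Push, Walk, Bluff): Side A can switch to Hold (1.5 → 5.7). Not NE.
(Push, Bluff, Walk): Side B can switch to Walk (1.9 → 2.1). Not NE.
(Push, Bluff, Bluff): Side A can switch to Hold (2.1 → 4.7). Not NE.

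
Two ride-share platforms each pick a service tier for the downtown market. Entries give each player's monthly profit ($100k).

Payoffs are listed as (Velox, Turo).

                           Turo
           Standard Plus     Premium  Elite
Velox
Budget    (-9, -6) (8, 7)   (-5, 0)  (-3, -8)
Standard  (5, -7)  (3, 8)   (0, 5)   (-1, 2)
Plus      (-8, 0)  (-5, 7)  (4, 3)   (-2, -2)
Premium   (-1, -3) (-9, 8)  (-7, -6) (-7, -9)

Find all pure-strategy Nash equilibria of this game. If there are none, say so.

Velox against Standard: payoffs -9, 5, -8, -1 → best response Standard.
Velox against Plus: payoffs 8, 3, -5, -9 → best response Budget.
Velox against Premium: payoffs -5, 0, 4, -7 → best response Plus.
Velox against Elite: payoffs -3, -1, -2, -7 → best response Standard.
Turo against Budget: payoffs -6, 7, 0, -8 → best response Plus.
Turo against Standard: payoffs -7, 8, 5, 2 → best response Plus.
Turo against Plus: payoffs 0, 7, 3, -2 → best response Plus.
Turo against Premium: payoffs -3, 8, -6, -9 → best response Plus.
Mutual best responses: (Budget, Plus).

(Budget, Plus)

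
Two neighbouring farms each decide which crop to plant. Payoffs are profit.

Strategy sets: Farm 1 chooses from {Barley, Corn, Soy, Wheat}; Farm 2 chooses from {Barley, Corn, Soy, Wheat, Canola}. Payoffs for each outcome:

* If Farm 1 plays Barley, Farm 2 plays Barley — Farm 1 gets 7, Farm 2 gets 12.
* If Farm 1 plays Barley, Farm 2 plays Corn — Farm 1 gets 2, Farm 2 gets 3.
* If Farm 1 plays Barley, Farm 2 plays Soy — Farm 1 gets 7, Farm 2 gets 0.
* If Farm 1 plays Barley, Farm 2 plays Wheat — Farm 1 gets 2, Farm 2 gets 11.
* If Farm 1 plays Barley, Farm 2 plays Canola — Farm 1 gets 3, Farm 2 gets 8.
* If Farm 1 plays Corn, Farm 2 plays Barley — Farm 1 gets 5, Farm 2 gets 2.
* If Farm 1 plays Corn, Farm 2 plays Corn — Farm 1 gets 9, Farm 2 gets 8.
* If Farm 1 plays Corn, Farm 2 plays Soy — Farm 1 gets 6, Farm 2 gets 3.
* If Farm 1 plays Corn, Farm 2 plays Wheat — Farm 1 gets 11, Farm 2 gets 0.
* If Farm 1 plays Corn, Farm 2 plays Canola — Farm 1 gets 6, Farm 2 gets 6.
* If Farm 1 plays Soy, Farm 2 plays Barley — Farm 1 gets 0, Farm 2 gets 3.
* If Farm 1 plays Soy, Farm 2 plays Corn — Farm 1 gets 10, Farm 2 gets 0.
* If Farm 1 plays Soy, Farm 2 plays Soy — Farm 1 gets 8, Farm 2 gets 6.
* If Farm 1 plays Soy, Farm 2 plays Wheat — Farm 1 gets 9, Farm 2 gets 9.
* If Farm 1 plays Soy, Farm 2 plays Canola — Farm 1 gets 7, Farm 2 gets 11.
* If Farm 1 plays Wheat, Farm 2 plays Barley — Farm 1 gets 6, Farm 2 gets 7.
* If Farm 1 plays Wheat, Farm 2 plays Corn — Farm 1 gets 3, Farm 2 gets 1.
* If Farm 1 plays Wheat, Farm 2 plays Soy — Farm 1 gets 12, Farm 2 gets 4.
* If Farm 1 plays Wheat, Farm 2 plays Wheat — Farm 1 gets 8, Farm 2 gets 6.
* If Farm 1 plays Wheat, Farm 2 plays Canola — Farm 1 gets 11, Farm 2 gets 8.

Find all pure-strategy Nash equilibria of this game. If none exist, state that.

For each player, find the best response to each opponent profile; mutual best responses are the pure NE.
Farm 1 against Barley: payoffs 7, 5, 0, 6 → best response Barley.
Farm 1 against Corn: payoffs 2, 9, 10, 3 → best response Soy.
Farm 1 against Soy: payoffs 7, 6, 8, 12 → best response Wheat.
Farm 1 against Wheat: payoffs 2, 11, 9, 8 → best response Corn.
Farm 1 against Canola: payoffs 3, 6, 7, 11 → best response Wheat.
Farm 2 against Barley: payoffs 12, 3, 0, 11, 8 → best response Barley.
Farm 2 against Corn: payoffs 2, 8, 3, 0, 6 → best response Corn.
Farm 2 against Soy: payoffs 3, 0, 6, 9, 11 → best response Canola.
Farm 2 against Wheat: payoffs 7, 1, 4, 6, 8 → best response Canola.
Mutual best responses: (Barley, Barley); (Wheat, Canola).

(Barley, Barley); (Wheat, Canola)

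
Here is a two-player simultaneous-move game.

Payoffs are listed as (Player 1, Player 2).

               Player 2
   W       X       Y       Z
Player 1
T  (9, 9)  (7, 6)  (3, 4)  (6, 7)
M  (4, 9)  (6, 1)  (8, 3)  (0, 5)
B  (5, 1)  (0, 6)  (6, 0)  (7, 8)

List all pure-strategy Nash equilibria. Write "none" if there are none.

Player 1 against W: payoffs 9, 4, 5 → best response T.
Player 1 against X: payoffs 7, 6, 0 → best response T.
Player 1 against Y: payoffs 3, 8, 6 → best response M.
Player 1 against Z: payoffs 6, 0, 7 → best response B.
Player 2 against T: payoffs 9, 6, 4, 7 → best response W.
Player 2 against M: payoffs 9, 1, 3, 5 → best response W.
Player 2 against B: payoffs 1, 6, 0, 8 → best response Z.
Mutual best responses: (T, W); (B, Z).

The pure Nash equilibria are (T, W), (B, Z).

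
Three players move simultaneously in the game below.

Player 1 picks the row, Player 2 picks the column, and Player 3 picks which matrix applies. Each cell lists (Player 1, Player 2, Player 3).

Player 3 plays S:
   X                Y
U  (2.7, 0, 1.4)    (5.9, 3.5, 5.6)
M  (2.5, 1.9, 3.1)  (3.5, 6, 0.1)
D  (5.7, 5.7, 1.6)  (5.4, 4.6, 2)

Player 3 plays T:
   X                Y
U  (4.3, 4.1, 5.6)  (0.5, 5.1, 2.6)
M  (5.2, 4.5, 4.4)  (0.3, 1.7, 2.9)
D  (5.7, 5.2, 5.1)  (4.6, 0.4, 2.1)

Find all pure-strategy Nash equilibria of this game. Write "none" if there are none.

The pure Nash equilibria are (U, Y, S); (D, X, T).

Mark each player's best response to every combination of opponents' strategies; a profile where every player is best-responding is a pure Nash equilibrium.
Player 1 against (X, S): payoffs 2.7, 2.5, 5.7 → best response D.
Player 1 against (X, T): payoffs 4.3, 5.2, 5.7 → best response D.
Player 1 against (Y, S): payoffs 5.9, 3.5, 5.4 → best response U.
Player 1 against (Y, T): payoffs 0.5, 0.3, 4.6 → best response D.
Player 2 against (U, S): payoffs 0, 3.5 → best response Y.
Player 2 against (U, T): payoffs 4.1, 5.1 → best response Y.
Player 2 against (M, S): payoffs 1.9, 6 → best response Y.
Player 2 against (M, T): payoffs 4.5, 1.7 → best response X.
Player 2 against (D, S): payoffs 5.7, 4.6 → best response X.
Player 2 against (D, T): payoffs 5.2, 0.4 → best response X.
Player 3 against (U, X): payoffs 1.4, 5.6 → best response T.
Player 3 against (U, Y): payoffs 5.6, 2.6 → best response S.
Player 3 against (M, X): payoffs 3.1, 4.4 → best response T.
Player 3 against (M, Y): payoffs 0.1, 2.9 → best response T.
Player 3 against (D, X): payoffs 1.6, 5.1 → best response T.
Player 3 against (D, Y): payoffs 2, 2.1 → best response T.
Mutual best responses: (U, Y, S); (D, X, T).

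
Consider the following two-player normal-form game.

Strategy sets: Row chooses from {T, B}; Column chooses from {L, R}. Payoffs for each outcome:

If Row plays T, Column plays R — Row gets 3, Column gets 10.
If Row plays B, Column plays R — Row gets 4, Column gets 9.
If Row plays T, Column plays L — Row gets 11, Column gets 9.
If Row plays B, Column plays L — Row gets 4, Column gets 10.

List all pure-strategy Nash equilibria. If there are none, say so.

No pure-strategy Nash equilibrium.

(T, L): Column can switch to R (9 → 10). Not NE.
(T, R): Row can switch to B (3 → 4). Not NE.
(B, L): Row can switch to T (4 → 11). Not NE.
(B, R): Column can switch to L (9 → 10). Not NE.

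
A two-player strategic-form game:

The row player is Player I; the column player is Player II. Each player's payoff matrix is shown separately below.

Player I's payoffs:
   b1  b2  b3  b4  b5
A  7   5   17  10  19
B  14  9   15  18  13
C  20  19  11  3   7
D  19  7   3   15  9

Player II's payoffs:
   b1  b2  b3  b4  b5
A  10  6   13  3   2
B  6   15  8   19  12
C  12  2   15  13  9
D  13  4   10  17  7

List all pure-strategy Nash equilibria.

The pure Nash equilibria are (A, b3) and (B, b4).

(A, b1): Player I can switch to B (7 → 14). Not NE.
(A, b2): Player I can switch to B (5 → 9). Not NE.
(A, b3): Player I gets 17, best alternative 15; Player II gets 13, best alternative 10. No profitable deviation — NE.
(A, b4): Player I can switch to B (10 → 18). Not NE.
(A, b5): Player II can switch to b1 (2 → 10). Not NE.
(B, b1): Player I can switch to C (14 → 20). Not NE.
(B, b2): Player I can switch to C (9 → 19). Not NE.
(B, b4): Player I gets 18, best alternative 15; Player II gets 19, best alternative 15. No profitable deviation — NE.
(The remaining 12 profiles each have a profitable deviation by the same check.)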